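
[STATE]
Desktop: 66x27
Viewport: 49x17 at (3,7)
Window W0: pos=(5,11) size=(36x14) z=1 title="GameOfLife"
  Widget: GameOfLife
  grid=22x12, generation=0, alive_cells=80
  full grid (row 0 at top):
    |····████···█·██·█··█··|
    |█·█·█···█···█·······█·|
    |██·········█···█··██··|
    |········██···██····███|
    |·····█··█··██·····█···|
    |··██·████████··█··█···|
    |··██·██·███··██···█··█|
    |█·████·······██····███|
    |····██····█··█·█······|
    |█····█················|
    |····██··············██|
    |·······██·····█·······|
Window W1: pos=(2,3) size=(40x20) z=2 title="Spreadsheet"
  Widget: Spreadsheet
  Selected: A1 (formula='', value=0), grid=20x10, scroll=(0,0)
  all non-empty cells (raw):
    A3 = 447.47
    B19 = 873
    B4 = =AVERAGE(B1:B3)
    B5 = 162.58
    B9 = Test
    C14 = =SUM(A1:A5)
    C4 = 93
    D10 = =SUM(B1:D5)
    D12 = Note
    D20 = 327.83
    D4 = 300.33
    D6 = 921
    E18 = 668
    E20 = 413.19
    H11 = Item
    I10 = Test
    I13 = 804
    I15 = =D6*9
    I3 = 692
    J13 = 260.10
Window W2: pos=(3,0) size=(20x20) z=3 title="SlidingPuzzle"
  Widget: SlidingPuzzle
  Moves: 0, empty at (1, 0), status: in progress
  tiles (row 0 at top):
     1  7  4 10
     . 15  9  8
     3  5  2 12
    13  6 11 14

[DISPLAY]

┃├────┼────┼────┼──┃   C       D      ┃          
┃│  3 │  5 │  2 │ 1┃------------------┃          
┃├────┼────┼────┼──┃       0       0  ┃          
┃│ 13 │  6 │ 11 │ 1┃       0       0  ┃          
┃└────┴────┴────┴──┃       0       0  ┃          
┃Moves: 0          ┃      93  300.33  ┃          
┃                  ┃       0       0  ┃          
┃                  ┃       0     921  ┃          
┃                  ┃       0       0  ┃          
┃                  ┃       0       0  ┃          
┃                  ┃       0       0  ┃          
┃                  ┃       0  555.91  ┃          
┗━━━━━━━━━━━━━━━━━━┛       0       0  ┃          
 12        0       0       0Note      ┃          
 13        0       0       0       0  ┃          
━━━━━━━━━━━━━━━━━━━━━━━━━━━━━━━━━━━━━━┛          
  ┃█····█················            ┃           


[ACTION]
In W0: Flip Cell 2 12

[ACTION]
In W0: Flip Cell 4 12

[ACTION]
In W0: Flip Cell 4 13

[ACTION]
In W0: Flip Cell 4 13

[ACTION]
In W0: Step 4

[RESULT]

┃├────┼────┼────┼──┃   C       D      ┃          
┃│  3 │  5 │  2 │ 1┃------------------┃          
┃├────┼────┼────┼──┃       0       0  ┃          
┃│ 13 │  6 │ 11 │ 1┃       0       0  ┃          
┃└────┴────┴────┴──┃       0       0  ┃          
┃Moves: 0          ┃      93  300.33  ┃          
┃                  ┃       0       0  ┃          
┃                  ┃       0     921  ┃          
┃                  ┃       0       0  ┃          
┃                  ┃       0       0  ┃          
┃                  ┃       0       0  ┃          
┃                  ┃       0  555.91  ┃          
┗━━━━━━━━━━━━━━━━━━┛       0       0  ┃          
 12        0       0       0Note      ┃          
 13        0       0       0       0  ┃          
━━━━━━━━━━━━━━━━━━━━━━━━━━━━━━━━━━━━━━┛          
  ┃·····█·█············█·            ┃           


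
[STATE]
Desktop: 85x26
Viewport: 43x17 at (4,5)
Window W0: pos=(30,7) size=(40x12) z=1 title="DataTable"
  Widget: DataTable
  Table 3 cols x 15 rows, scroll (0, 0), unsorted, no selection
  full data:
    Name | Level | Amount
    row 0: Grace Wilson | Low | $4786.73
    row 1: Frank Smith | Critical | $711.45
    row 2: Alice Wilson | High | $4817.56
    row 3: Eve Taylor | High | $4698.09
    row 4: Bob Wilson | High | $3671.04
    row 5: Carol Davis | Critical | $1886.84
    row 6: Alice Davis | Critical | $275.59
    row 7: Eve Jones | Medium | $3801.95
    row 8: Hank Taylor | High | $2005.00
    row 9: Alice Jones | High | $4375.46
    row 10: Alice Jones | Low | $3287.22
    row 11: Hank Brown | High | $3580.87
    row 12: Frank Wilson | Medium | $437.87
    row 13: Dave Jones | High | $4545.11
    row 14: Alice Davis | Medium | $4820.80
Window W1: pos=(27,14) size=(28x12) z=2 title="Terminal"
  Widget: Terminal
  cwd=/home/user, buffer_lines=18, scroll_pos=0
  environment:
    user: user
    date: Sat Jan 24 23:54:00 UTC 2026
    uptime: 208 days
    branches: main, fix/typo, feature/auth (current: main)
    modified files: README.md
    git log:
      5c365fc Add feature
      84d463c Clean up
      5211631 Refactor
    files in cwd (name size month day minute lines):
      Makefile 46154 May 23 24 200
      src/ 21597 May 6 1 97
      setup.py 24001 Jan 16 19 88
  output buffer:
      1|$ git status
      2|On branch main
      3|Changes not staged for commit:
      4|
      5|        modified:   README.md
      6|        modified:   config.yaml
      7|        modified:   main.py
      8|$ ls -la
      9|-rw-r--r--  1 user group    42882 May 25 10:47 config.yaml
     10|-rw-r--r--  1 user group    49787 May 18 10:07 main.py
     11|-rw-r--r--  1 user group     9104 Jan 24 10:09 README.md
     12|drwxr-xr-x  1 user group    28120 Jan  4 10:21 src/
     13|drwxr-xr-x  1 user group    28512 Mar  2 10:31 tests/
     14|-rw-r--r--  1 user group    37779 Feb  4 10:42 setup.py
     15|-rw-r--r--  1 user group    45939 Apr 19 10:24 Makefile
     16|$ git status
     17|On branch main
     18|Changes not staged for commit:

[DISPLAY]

                                           
                                           
                          ┏━━━━━━━━━━━━━━━━
                          ┃ DataTable      
                          ┠────────────────
                          ┃Name        │Lev
                          ┃────────────┼───
                          ┃Grace Wilson│Low
                          ┃Frank Smith │Cri
                       ┏━━━━━━━━━━━━━━━━━━━
                       ┃ Terminal          
                       ┠───────────────────
                       ┃$ git status       
                       ┃On branch main     
                       ┃Changes not staged 
                       ┃                   
                       ┃        modified:  


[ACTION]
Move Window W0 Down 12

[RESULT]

                                           
                                           
                                           
                                           
                                           
                                           
                                           
                                           
                                           
                       ┏━━━━━━━━━━━━━━━━━━━
                       ┃ Terminal          
                       ┠───────────────────
                       ┃$ git status       
                       ┃On branch main     
                       ┃Changes not staged 
                       ┃                   
                       ┃        modified:  


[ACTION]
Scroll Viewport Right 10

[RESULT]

                                           
                                           
                                           
                                           
                                           
                                           
                                           
                                           
                                           
             ┏━━━━━━━━━━━━━━━━━━━━━━━━━━┓━━
             ┃ Terminal                 ┃  
             ┠──────────────────────────┨──
             ┃$ git status              ┃ou
             ┃On branch main            ┃──
             ┃Changes not staged for com┃78
             ┃                          ┃11
             ┃        modified:   README┃81


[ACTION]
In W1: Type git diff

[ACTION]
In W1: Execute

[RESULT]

                                           
                                           
                                           
                                           
                                           
                                           
                                           
                                           
                                           
             ┏━━━━━━━━━━━━━━━━━━━━━━━━━━┓━━
             ┃ Terminal                 ┃  
             ┠──────────────────────────┨──
             ┃$ git diff                ┃ou
             ┃diff --git a/main.py b/mai┃──
             ┃--- a/main.py             ┃78
             ┃+++ b/main.py             ┃11
             ┃@@ -1,3 +1,4 @@           ┃81


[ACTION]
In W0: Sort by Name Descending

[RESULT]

                                           
                                           
                                           
                                           
                                           
                                           
                                           
                                           
                                           
             ┏━━━━━━━━━━━━━━━━━━━━━━━━━━┓━━
             ┃ Terminal                 ┃  
             ┠──────────────────────────┨──
             ┃$ git diff                ┃ou
             ┃diff --git a/main.py b/mai┃──
             ┃--- a/main.py             ┃00
             ┃+++ b/main.py             ┃58
             ┃@@ -1,3 +1,4 @@           ┃78


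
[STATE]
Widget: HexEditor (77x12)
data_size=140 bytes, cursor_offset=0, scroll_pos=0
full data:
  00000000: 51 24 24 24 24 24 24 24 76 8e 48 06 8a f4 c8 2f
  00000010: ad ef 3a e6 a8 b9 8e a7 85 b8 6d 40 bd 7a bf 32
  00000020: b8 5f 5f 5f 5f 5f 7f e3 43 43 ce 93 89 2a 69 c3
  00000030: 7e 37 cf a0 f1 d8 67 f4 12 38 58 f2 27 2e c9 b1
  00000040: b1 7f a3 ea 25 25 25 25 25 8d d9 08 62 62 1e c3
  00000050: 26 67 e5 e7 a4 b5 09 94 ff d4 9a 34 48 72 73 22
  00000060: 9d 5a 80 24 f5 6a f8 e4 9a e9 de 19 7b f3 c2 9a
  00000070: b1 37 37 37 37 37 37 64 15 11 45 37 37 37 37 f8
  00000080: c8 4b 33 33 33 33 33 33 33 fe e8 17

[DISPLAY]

00000000  51 24 24 24 24 24 24 24  76 8e 48 06 8a f4 c8 2f  |Q$$$$$$$v.H..../
00000010  ad ef 3a e6 a8 b9 8e a7  85 b8 6d 40 bd 7a bf 32  |..:.......m@.z.2
00000020  b8 5f 5f 5f 5f 5f 7f e3  43 43 ce 93 89 2a 69 c3  |._____..CC...*i.
00000030  7e 37 cf a0 f1 d8 67 f4  12 38 58 f2 27 2e c9 b1  |~7....g..8X.'...
00000040  b1 7f a3 ea 25 25 25 25  25 8d d9 08 62 62 1e c3  |....%%%%%...bb..
00000050  26 67 e5 e7 a4 b5 09 94  ff d4 9a 34 48 72 73 22  |&g.........4Hrs"
00000060  9d 5a 80 24 f5 6a f8 e4  9a e9 de 19 7b f3 c2 9a  |.Z.$.j......{...
00000070  b1 37 37 37 37 37 37 64  15 11 45 37 37 37 37 f8  |.777777d..E7777.
00000080  c8 4b 33 33 33 33 33 33  33 fe e8 17              |.K3333333...    
                                                                             
                                                                             
                                                                             


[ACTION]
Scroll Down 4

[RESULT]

00000040  b1 7f a3 ea 25 25 25 25  25 8d d9 08 62 62 1e c3  |....%%%%%...bb..
00000050  26 67 e5 e7 a4 b5 09 94  ff d4 9a 34 48 72 73 22  |&g.........4Hrs"
00000060  9d 5a 80 24 f5 6a f8 e4  9a e9 de 19 7b f3 c2 9a  |.Z.$.j......{...
00000070  b1 37 37 37 37 37 37 64  15 11 45 37 37 37 37 f8  |.777777d..E7777.
00000080  c8 4b 33 33 33 33 33 33  33 fe e8 17              |.K3333333...    
                                                                             
                                                                             
                                                                             
                                                                             
                                                                             
                                                                             
                                                                             


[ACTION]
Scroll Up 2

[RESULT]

00000020  b8 5f 5f 5f 5f 5f 7f e3  43 43 ce 93 89 2a 69 c3  |._____..CC...*i.
00000030  7e 37 cf a0 f1 d8 67 f4  12 38 58 f2 27 2e c9 b1  |~7....g..8X.'...
00000040  b1 7f a3 ea 25 25 25 25  25 8d d9 08 62 62 1e c3  |....%%%%%...bb..
00000050  26 67 e5 e7 a4 b5 09 94  ff d4 9a 34 48 72 73 22  |&g.........4Hrs"
00000060  9d 5a 80 24 f5 6a f8 e4  9a e9 de 19 7b f3 c2 9a  |.Z.$.j......{...
00000070  b1 37 37 37 37 37 37 64  15 11 45 37 37 37 37 f8  |.777777d..E7777.
00000080  c8 4b 33 33 33 33 33 33  33 fe e8 17              |.K3333333...    
                                                                             
                                                                             
                                                                             
                                                                             
                                                                             


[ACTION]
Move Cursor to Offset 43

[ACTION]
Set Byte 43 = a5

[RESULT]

00000020  b8 5f 5f 5f 5f 5f 7f e3  43 43 ce A5 89 2a 69 c3  |._____..CC...*i.
00000030  7e 37 cf a0 f1 d8 67 f4  12 38 58 f2 27 2e c9 b1  |~7....g..8X.'...
00000040  b1 7f a3 ea 25 25 25 25  25 8d d9 08 62 62 1e c3  |....%%%%%...bb..
00000050  26 67 e5 e7 a4 b5 09 94  ff d4 9a 34 48 72 73 22  |&g.........4Hrs"
00000060  9d 5a 80 24 f5 6a f8 e4  9a e9 de 19 7b f3 c2 9a  |.Z.$.j......{...
00000070  b1 37 37 37 37 37 37 64  15 11 45 37 37 37 37 f8  |.777777d..E7777.
00000080  c8 4b 33 33 33 33 33 33  33 fe e8 17              |.K3333333...    
                                                                             
                                                                             
                                                                             
                                                                             
                                                                             


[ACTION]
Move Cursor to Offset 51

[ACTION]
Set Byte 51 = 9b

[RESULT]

00000020  b8 5f 5f 5f 5f 5f 7f e3  43 43 ce a5 89 2a 69 c3  |._____..CC...*i.
00000030  7e 37 cf 9B f1 d8 67 f4  12 38 58 f2 27 2e c9 b1  |~7....g..8X.'...
00000040  b1 7f a3 ea 25 25 25 25  25 8d d9 08 62 62 1e c3  |....%%%%%...bb..
00000050  26 67 e5 e7 a4 b5 09 94  ff d4 9a 34 48 72 73 22  |&g.........4Hrs"
00000060  9d 5a 80 24 f5 6a f8 e4  9a e9 de 19 7b f3 c2 9a  |.Z.$.j......{...
00000070  b1 37 37 37 37 37 37 64  15 11 45 37 37 37 37 f8  |.777777d..E7777.
00000080  c8 4b 33 33 33 33 33 33  33 fe e8 17              |.K3333333...    
                                                                             
                                                                             
                                                                             
                                                                             
                                                                             


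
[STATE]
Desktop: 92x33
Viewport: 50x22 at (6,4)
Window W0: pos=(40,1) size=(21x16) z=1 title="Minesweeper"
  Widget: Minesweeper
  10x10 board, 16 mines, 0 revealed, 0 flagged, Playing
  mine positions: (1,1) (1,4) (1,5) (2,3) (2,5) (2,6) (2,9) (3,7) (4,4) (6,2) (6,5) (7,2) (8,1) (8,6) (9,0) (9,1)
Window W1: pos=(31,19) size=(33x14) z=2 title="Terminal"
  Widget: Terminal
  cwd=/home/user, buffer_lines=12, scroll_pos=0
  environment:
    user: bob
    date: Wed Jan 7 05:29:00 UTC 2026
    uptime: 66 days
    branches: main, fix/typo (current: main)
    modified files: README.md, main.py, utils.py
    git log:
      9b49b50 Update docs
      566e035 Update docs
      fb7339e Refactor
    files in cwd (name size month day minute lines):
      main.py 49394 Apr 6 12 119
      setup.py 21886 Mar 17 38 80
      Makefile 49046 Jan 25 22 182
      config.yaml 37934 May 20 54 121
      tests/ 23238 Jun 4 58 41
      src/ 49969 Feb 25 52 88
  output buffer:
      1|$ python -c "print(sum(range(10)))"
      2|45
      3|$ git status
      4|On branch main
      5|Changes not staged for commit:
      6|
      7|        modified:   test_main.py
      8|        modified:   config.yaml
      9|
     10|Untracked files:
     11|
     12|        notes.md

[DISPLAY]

                                  ┃■■■■■■■■■■     
                                  ┃■■■■■■■■■■     
                                  ┃■■■■■■■■■■     
                                  ┃■■■■■■■■■■     
                                  ┃■■■■■■■■■■     
                                  ┃■■■■■■■■■■     
                                  ┃■■■■■■■■■■     
                                  ┃■■■■■■■■■■     
                                  ┃■■■■■■■■■■     
                                  ┃■■■■■■■■■■     
                                  ┃               
                                  ┃               
                                  ┗━━━━━━━━━━━━━━━
                                                  
                                                  
                         ┏━━━━━━━━━━━━━━━━━━━━━━━━
                         ┃ Terminal               
                         ┠────────────────────────
                         ┃$ python -c "print(sum(r
                         ┃45                      
                         ┃$ git status            
                         ┃On branch main          


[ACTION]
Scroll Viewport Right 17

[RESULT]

                 ┃■■■■■■■■■■         ┃            
                 ┃■■■■■■■■■■         ┃            
                 ┃■■■■■■■■■■         ┃            
                 ┃■■■■■■■■■■         ┃            
                 ┃■■■■■■■■■■         ┃            
                 ┃■■■■■■■■■■         ┃            
                 ┃■■■■■■■■■■         ┃            
                 ┃■■■■■■■■■■         ┃            
                 ┃■■■■■■■■■■         ┃            
                 ┃■■■■■■■■■■         ┃            
                 ┃                   ┃            
                 ┃                   ┃            
                 ┗━━━━━━━━━━━━━━━━━━━┛            
                                                  
                                                  
        ┏━━━━━━━━━━━━━━━━━━━━━━━━━━━━━━━┓         
        ┃ Terminal                      ┃         
        ┠───────────────────────────────┨         
        ┃$ python -c "print(sum(range(10┃         
        ┃45                             ┃         
        ┃$ git status                   ┃         
        ┃On branch main                 ┃         


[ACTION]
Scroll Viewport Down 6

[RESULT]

                 ┃■■■■■■■■■■         ┃            
                 ┃■■■■■■■■■■         ┃            
                 ┃■■■■■■■■■■         ┃            
                 ┃■■■■■■■■■■         ┃            
                 ┃                   ┃            
                 ┃                   ┃            
                 ┗━━━━━━━━━━━━━━━━━━━┛            
                                                  
                                                  
        ┏━━━━━━━━━━━━━━━━━━━━━━━━━━━━━━━┓         
        ┃ Terminal                      ┃         
        ┠───────────────────────────────┨         
        ┃$ python -c "print(sum(range(10┃         
        ┃45                             ┃         
        ┃$ git status                   ┃         
        ┃On branch main                 ┃         
        ┃Changes not staged for commit: ┃         
        ┃                               ┃         
        ┃        modified:   test_main.p┃         
        ┃        modified:   config.yaml┃         
        ┃                               ┃         
        ┃Untracked files:               ┃         


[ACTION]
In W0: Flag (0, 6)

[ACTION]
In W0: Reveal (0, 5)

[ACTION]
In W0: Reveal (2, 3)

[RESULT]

                 ┃■■✹■■✹■■■■         ┃            
                 ┃■■✹■■■■■■■         ┃            
                 ┃■✹■■■■✹■■■         ┃            
                 ┃✹✹■■■■■■■■         ┃            
                 ┃                   ┃            
                 ┃                   ┃            
                 ┗━━━━━━━━━━━━━━━━━━━┛            
                                                  
                                                  
        ┏━━━━━━━━━━━━━━━━━━━━━━━━━━━━━━━┓         
        ┃ Terminal                      ┃         
        ┠───────────────────────────────┨         
        ┃$ python -c "print(sum(range(10┃         
        ┃45                             ┃         
        ┃$ git status                   ┃         
        ┃On branch main                 ┃         
        ┃Changes not staged for commit: ┃         
        ┃                               ┃         
        ┃        modified:   test_main.p┃         
        ┃        modified:   config.yaml┃         
        ┃                               ┃         
        ┃Untracked files:               ┃         


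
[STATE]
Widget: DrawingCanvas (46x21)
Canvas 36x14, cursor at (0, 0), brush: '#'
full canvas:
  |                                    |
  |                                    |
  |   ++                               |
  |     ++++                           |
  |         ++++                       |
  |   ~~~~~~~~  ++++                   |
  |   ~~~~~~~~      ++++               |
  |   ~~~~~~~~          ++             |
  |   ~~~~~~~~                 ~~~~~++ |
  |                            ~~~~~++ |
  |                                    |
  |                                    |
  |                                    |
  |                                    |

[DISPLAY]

+                                             
                                              
   ++                                         
     ++++                                     
         ++++                                 
   ~~~~~~~~  ++++                             
   ~~~~~~~~      ++++                         
   ~~~~~~~~          ++                       
   ~~~~~~~~                 ~~~~~++           
                            ~~~~~++           
                                              
                                              
                                              
                                              
                                              
                                              
                                              
                                              
                                              
                                              
                                              


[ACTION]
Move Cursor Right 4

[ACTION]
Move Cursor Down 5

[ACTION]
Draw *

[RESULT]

                                              
                                              
   ++                                         
     ++++                                     
         ++++                                 
   ~*~~~~~~  ++++                             
   ~~~~~~~~      ++++                         
   ~~~~~~~~          ++                       
   ~~~~~~~~                 ~~~~~++           
                            ~~~~~++           
                                              
                                              
                                              
                                              
                                              
                                              
                                              
                                              
                                              
                                              
                                              


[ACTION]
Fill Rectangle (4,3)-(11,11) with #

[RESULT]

                                              
                                              
   ++                                         
     ++++                                     
   #########+                                 
   ######### ++++                             
   #########     ++++                         
   #########         ++                       
   #########                ~~~~~++           
   #########                ~~~~~++           
   #########                                  
   #########                                  
                                              
                                              
                                              
                                              
                                              
                                              
                                              
                                              
                                              


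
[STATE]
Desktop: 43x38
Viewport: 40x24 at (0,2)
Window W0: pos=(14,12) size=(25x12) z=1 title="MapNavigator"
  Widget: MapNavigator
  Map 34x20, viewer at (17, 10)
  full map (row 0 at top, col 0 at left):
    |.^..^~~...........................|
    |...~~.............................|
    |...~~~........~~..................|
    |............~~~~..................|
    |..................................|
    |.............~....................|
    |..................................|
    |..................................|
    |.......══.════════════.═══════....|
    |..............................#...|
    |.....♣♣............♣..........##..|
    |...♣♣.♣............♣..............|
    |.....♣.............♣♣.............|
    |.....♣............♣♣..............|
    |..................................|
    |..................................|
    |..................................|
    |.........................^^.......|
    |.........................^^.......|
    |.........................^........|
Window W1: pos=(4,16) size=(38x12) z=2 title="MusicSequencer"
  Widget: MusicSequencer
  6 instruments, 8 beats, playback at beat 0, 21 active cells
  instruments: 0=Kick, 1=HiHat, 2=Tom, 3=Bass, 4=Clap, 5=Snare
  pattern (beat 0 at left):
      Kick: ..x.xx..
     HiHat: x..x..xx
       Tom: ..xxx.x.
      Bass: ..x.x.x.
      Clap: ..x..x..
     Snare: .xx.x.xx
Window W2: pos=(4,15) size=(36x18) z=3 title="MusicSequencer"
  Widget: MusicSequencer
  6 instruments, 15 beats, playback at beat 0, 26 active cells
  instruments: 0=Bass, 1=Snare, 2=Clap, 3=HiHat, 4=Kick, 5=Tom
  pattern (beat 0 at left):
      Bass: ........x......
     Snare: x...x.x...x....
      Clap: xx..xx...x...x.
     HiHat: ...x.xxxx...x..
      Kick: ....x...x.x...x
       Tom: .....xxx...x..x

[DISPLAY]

                                        
                                        
                                        
                                        
                                        
                                        
                                        
                                        
                                        
                                        
              ┏━━━━━━━━━━━━━━━━━━━━━━━┓ 
              ┃ MapNavigator          ┃ 
              ┠───────────────────────┨ 
    ┏━━━━━━━━━━━━━━━━━━━━━━━━━━━━━━━━━━┓
    ┃ MusicSequencer                   ┃
    ┠──────────────────────────────────┨
    ┃      ▼12345678901234             ┃
    ┃  Bass········█······             ┃
    ┃ Snare█···█·█···█····             ┃
    ┃  Clap██··██···█···█·             ┃
    ┃ HiHat···█·████···█··             ┃
    ┃  Kick····█···█·█···█             ┃
    ┃   Tom·····███···█··█             ┃
    ┃                                  ┃


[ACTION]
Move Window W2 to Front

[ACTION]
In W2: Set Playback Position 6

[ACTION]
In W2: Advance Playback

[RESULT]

                                        
                                        
                                        
                                        
                                        
                                        
                                        
                                        
                                        
                                        
              ┏━━━━━━━━━━━━━━━━━━━━━━━┓ 
              ┃ MapNavigator          ┃ 
              ┠───────────────────────┨ 
    ┏━━━━━━━━━━━━━━━━━━━━━━━━━━━━━━━━━━┓
    ┃ MusicSequencer                   ┃
    ┠──────────────────────────────────┨
    ┃      0123456▼8901234             ┃
    ┃  Bass········█······             ┃
    ┃ Snare█···█·█···█····             ┃
    ┃  Clap██··██···█···█·             ┃
    ┃ HiHat···█·████···█··             ┃
    ┃  Kick····█···█·█···█             ┃
    ┃   Tom·····███···█··█             ┃
    ┃                                  ┃


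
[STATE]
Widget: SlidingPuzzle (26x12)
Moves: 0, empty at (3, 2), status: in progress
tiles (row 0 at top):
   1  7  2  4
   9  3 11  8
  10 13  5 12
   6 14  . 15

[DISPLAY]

┌────┬────┬────┬────┐     
│  1 │  7 │  2 │  4 │     
├────┼────┼────┼────┤     
│  9 │  3 │ 11 │  8 │     
├────┼────┼────┼────┤     
│ 10 │ 13 │  5 │ 12 │     
├────┼────┼────┼────┤     
│  6 │ 14 │    │ 15 │     
└────┴────┴────┴────┘     
Moves: 0                  
                          
                          


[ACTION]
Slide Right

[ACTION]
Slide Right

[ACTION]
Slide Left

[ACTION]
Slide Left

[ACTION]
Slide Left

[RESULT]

┌────┬────┬────┬────┐     
│  1 │  7 │  2 │  4 │     
├────┼────┼────┼────┤     
│  9 │  3 │ 11 │  8 │     
├────┼────┼────┼────┤     
│ 10 │ 13 │  5 │ 12 │     
├────┼────┼────┼────┤     
│  6 │ 14 │ 15 │    │     
└────┴────┴────┴────┘     
Moves: 5                  
                          
                          


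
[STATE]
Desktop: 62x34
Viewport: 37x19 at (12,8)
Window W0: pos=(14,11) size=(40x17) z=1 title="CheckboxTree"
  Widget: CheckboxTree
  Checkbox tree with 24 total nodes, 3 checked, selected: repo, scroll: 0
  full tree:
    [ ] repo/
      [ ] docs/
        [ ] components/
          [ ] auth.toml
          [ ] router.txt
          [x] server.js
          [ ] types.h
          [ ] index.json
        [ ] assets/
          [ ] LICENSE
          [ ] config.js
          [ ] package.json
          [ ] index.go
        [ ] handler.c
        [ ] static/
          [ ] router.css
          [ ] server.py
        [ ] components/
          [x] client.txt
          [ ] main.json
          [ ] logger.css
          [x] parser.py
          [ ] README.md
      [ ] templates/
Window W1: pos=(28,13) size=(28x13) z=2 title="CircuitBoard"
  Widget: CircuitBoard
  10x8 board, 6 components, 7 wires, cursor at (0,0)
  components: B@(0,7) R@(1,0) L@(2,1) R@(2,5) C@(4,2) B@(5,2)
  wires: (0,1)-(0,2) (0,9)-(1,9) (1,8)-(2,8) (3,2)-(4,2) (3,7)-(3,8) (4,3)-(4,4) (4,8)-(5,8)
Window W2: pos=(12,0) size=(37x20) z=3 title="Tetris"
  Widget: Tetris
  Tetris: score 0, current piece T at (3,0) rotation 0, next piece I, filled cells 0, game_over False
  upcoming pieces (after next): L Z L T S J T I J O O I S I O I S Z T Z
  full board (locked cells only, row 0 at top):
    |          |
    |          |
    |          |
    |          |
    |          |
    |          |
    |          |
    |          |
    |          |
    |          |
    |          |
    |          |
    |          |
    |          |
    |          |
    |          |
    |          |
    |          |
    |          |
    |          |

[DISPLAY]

┃          │                        ┃
┃          │Score:                  ┃
┃          │0                       ┃
┃          │                        ┃
┃          │                        ┃
┃          │                        ┃
┃          │                        ┃
┃          │                        ┃
┃          │                        ┃
┃          │                        ┃
┃          │                        ┃
┗━━━━━━━━━━━━━━━━━━━━━━━━━━━━━━━━━━━┛
  ┃       [ ] ty┃                    
  ┃       [ ] in┃2       L           
  ┃     [ ] asse┃                    
  ┃       [ ] LI┃3           ·       
  ┃       [ ] co┃            │       
  ┃       [ ] pa┗━━━━━━━━━━━━━━━━━━━━
  ┃       [ ] index.go               


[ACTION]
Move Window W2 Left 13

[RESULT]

                        ┃            
Score:                  ┃            
0                       ┃            
                        ┃━━━━━━━━━━━━
                        ┃            
                        ┃━━━━━━━━━━━━
                        ┃Board       
                        ┃────────────
                        ┃ 3 4 5 6 7 8
                        ┃· ─ ·       
                        ┃            
━━━━━━━━━━━━━━━━━━━━━━━━┛            
  ┃       [ ] ty┃                    
  ┃       [ ] in┃2       L           
  ┃     [ ] asse┃                    
  ┃       [ ] LI┃3           ·       
  ┃       [ ] co┃            │       
  ┃       [ ] pa┗━━━━━━━━━━━━━━━━━━━━
  ┃       [ ] index.go               


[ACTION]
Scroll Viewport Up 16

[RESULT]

━━━━━━━━━━━━━━━━━━━━━━━━┓            
                        ┃            
────────────────────────┨            
Next:                   ┃            
████                    ┃            
                        ┃            
                        ┃            
                        ┃            
                        ┃            
Score:                  ┃            
0                       ┃            
                        ┃━━━━━━━━━━━━
                        ┃            
                        ┃━━━━━━━━━━━━
                        ┃Board       
                        ┃────────────
                        ┃ 3 4 5 6 7 8
                        ┃· ─ ·       
                        ┃            


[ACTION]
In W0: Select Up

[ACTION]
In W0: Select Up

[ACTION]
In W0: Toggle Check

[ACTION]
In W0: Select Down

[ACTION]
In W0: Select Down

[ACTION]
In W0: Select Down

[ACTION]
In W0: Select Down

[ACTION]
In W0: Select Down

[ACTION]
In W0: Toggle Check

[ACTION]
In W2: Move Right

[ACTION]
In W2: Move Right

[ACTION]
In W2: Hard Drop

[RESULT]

━━━━━━━━━━━━━━━━━━━━━━━━┓            
                        ┃            
────────────────────────┨            
Next:                   ┃            
  ▒                     ┃            
▒▒▒                     ┃            
                        ┃            
                        ┃            
                        ┃            
Score:                  ┃            
0                       ┃            
                        ┃━━━━━━━━━━━━
                        ┃            
                        ┃━━━━━━━━━━━━
                        ┃Board       
                        ┃────────────
                        ┃ 3 4 5 6 7 8
                        ┃· ─ ·       
                        ┃            


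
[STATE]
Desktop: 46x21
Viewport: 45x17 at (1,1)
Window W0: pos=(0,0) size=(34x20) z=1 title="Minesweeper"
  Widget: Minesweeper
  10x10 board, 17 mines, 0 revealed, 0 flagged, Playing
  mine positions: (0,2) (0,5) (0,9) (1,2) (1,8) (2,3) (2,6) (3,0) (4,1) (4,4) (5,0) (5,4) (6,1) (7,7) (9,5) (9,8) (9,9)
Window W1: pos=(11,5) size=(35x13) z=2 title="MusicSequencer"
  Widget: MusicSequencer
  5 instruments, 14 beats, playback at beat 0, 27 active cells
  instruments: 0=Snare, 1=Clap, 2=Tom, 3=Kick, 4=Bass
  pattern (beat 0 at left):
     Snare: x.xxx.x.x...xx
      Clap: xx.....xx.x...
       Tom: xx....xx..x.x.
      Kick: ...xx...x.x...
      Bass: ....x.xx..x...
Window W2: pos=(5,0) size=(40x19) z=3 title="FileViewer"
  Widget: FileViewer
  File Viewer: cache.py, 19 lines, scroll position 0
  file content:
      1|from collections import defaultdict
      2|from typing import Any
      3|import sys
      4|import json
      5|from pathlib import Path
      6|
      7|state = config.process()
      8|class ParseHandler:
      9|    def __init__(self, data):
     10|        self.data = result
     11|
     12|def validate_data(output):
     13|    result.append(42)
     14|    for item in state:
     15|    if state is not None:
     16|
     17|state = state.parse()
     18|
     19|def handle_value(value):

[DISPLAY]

 Min┃ FileViewer                           ┃ 
────┠──────────────────────────────────────┨ 
■■■■┃from collections import defaultdict  ▲┃ 
■■■■┃from typing import Any               █┃ 
■■■■┃import sys                           ░┃┓
■■■■┃import json                          ░┃┃
■■■■┃from pathlib import Path             ░┃┨
■■■■┃                                     ░┃┃
■■■■┃state = config.process()             ░┃┃
■■■■┃class ParseHandler:                  ░┃┃
■■■■┃    def __init__(self, data):        ░┃┃
■■■■┃        self.data = result           ░┃┃
    ┃                                     ░┃┃
    ┃def validate_data(output):           ░┃┃
    ┃    result.append(42)                ░┃┃
    ┃    for item in state:               ░┃┃
    ┃    if state is not None:            ▼┃┛


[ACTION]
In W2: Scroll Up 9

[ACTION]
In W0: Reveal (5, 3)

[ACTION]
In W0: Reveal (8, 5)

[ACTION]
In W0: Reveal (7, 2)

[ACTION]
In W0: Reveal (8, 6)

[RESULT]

 Min┃ FileViewer                           ┃ 
────┠──────────────────────────────────────┨ 
■■■■┃from collections import defaultdict  ▲┃ 
■■■■┃from typing import Any               █┃ 
■■■■┃import sys                           ░┃┓
■■■■┃import json                          ░┃┃
■■■■┃from pathlib import Path             ░┃┨
■■■2┃                                     ░┃┃
■■■■┃state = config.process()             ░┃┃
■■1■┃class ParseHandler:                  ░┃┃
■■■■┃    def __init__(self, data):        ░┃┃
■■■■┃        self.data = result           ░┃┃
    ┃                                     ░┃┃
    ┃def validate_data(output):           ░┃┃
    ┃    result.append(42)                ░┃┃
    ┃    for item in state:               ░┃┃
    ┃    if state is not None:            ▼┃┛
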